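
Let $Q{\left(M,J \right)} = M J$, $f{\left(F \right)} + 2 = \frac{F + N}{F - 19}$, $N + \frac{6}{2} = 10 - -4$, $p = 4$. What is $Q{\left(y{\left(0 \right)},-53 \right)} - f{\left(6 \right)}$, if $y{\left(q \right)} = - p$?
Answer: $\frac{2799}{13} \approx 215.31$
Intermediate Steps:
$y{\left(q \right)} = -4$ ($y{\left(q \right)} = \left(-1\right) 4 = -4$)
$N = 11$ ($N = -3 + \left(10 - -4\right) = -3 + \left(10 + 4\right) = -3 + 14 = 11$)
$f{\left(F \right)} = -2 + \frac{11 + F}{-19 + F}$ ($f{\left(F \right)} = -2 + \frac{F + 11}{F - 19} = -2 + \frac{11 + F}{-19 + F}$)
$Q{\left(M,J \right)} = J M$
$Q{\left(y{\left(0 \right)},-53 \right)} - f{\left(6 \right)} = \left(-53\right) \left(-4\right) - \frac{49 - 6}{-19 + 6} = 212 - \frac{49 - 6}{-13} = 212 - \left(- \frac{1}{13}\right) 43 = 212 - - \frac{43}{13} = 212 + \frac{43}{13} = \frac{2799}{13}$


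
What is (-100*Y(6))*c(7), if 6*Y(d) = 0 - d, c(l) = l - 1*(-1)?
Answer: 800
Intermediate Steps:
c(l) = 1 + l (c(l) = l + 1 = 1 + l)
Y(d) = -d/6 (Y(d) = (0 - d)/6 = (-d)/6 = -d/6)
(-100*Y(6))*c(7) = (-(-50)*6/3)*(1 + 7) = -100*(-1)*8 = 100*8 = 800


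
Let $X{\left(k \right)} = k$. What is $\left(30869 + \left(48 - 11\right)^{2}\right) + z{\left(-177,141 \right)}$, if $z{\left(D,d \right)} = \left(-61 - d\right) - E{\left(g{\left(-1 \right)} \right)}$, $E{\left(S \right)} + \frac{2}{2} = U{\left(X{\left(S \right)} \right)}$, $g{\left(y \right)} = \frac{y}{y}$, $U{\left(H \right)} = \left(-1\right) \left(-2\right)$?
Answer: $32035$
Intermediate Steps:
$U{\left(H \right)} = 2$
$g{\left(y \right)} = 1$
$E{\left(S \right)} = 1$ ($E{\left(S \right)} = -1 + 2 = 1$)
$z{\left(D,d \right)} = -62 - d$ ($z{\left(D,d \right)} = \left(-61 - d\right) - 1 = -62 - d$)
$\left(30869 + \left(48 - 11\right)^{2}\right) + z{\left(-177,141 \right)} = \left(30869 + \left(48 - 11\right)^{2}\right) - 203 = \left(30869 + 37^{2}\right) - 203 = \left(30869 + 1369\right) - 203 = 32238 - 203 = 32035$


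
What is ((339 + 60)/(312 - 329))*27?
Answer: -10773/17 ≈ -633.71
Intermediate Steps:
((339 + 60)/(312 - 329))*27 = (399/(-17))*27 = (399*(-1/17))*27 = -399/17*27 = -10773/17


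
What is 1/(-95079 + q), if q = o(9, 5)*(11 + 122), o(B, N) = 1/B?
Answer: -9/855578 ≈ -1.0519e-5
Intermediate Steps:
q = 133/9 (q = (11 + 122)/9 = (1/9)*133 = 133/9 ≈ 14.778)
1/(-95079 + q) = 1/(-95079 + 133/9) = 1/(-855578/9) = -9/855578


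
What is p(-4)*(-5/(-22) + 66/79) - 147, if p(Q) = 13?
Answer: -231475/1738 ≈ -133.18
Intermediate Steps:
p(-4)*(-5/(-22) + 66/79) - 147 = 13*(-5/(-22) + 66/79) - 147 = 13*(-5*(-1/22) + 66*(1/79)) - 147 = 13*(5/22 + 66/79) - 147 = 13*(1847/1738) - 147 = 24011/1738 - 147 = -231475/1738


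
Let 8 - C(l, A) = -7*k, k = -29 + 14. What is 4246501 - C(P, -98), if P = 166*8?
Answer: 4246598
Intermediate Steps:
k = -15
P = 1328
C(l, A) = -97 (C(l, A) = 8 - (-7)*(-15) = 8 - 1*105 = 8 - 105 = -97)
4246501 - C(P, -98) = 4246501 - 1*(-97) = 4246501 + 97 = 4246598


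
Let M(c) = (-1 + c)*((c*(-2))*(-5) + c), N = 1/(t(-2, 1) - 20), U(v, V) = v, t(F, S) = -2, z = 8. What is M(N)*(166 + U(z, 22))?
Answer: 2001/22 ≈ 90.955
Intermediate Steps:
N = -1/22 (N = 1/(-2 - 20) = 1/(-22) = -1/22 ≈ -0.045455)
M(c) = 11*c*(-1 + c) (M(c) = (-1 + c)*(-2*c*(-5) + c) = (-1 + c)*(10*c + c) = (-1 + c)*(11*c) = 11*c*(-1 + c))
M(N)*(166 + U(z, 22)) = (11*(-1/22)*(-1 - 1/22))*(166 + 8) = (11*(-1/22)*(-23/22))*174 = (23/44)*174 = 2001/22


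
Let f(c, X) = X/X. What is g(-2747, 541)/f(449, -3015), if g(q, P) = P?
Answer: 541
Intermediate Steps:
f(c, X) = 1
g(-2747, 541)/f(449, -3015) = 541/1 = 541*1 = 541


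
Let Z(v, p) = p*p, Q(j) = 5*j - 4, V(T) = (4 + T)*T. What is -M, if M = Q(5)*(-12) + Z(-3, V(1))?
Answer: 227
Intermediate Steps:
V(T) = T*(4 + T)
Q(j) = -4 + 5*j
Z(v, p) = p²
M = -227 (M = (-4 + 5*5)*(-12) + (1*(4 + 1))² = (-4 + 25)*(-12) + (1*5)² = 21*(-12) + 5² = -252 + 25 = -227)
-M = -1*(-227) = 227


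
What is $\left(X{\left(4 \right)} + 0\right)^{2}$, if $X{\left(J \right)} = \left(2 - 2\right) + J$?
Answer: $16$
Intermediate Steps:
$X{\left(J \right)} = J$ ($X{\left(J \right)} = 0 + J = J$)
$\left(X{\left(4 \right)} + 0\right)^{2} = \left(4 + 0\right)^{2} = 4^{2} = 16$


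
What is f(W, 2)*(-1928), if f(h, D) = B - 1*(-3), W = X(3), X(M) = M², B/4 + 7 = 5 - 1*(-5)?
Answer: -28920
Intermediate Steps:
B = 12 (B = -28 + 4*(5 - 1*(-5)) = -28 + 4*(5 + 5) = -28 + 4*10 = -28 + 40 = 12)
W = 9 (W = 3² = 9)
f(h, D) = 15 (f(h, D) = 12 - 1*(-3) = 12 + 3 = 15)
f(W, 2)*(-1928) = 15*(-1928) = -28920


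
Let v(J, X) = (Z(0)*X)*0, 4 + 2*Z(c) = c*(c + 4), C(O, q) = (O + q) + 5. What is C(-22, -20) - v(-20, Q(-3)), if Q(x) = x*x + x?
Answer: -37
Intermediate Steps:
C(O, q) = 5 + O + q
Q(x) = x + x² (Q(x) = x² + x = x + x²)
Z(c) = -2 + c*(4 + c)/2 (Z(c) = -2 + (c*(c + 4))/2 = -2 + (c*(4 + c))/2 = -2 + c*(4 + c)/2)
v(J, X) = 0 (v(J, X) = ((-2 + (½)*0² + 2*0)*X)*0 = ((-2 + (½)*0 + 0)*X)*0 = ((-2 + 0 + 0)*X)*0 = -2*X*0 = 0)
C(-22, -20) - v(-20, Q(-3)) = (5 - 22 - 20) - 1*0 = -37 + 0 = -37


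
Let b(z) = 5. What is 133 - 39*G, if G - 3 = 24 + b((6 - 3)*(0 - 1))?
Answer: -1115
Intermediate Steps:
G = 32 (G = 3 + (24 + 5) = 3 + 29 = 32)
133 - 39*G = 133 - 39*32 = 133 - 1248 = -1115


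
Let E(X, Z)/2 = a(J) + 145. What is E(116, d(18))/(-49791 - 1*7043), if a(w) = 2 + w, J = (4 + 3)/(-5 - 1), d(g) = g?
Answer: -875/170502 ≈ -0.0051319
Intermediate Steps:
J = -7/6 (J = 7/(-6) = 7*(-1/6) = -7/6 ≈ -1.1667)
E(X, Z) = 875/3 (E(X, Z) = 2*((2 - 7/6) + 145) = 2*(5/6 + 145) = 2*(875/6) = 875/3)
E(116, d(18))/(-49791 - 1*7043) = 875/(3*(-49791 - 1*7043)) = 875/(3*(-49791 - 7043)) = (875/3)/(-56834) = (875/3)*(-1/56834) = -875/170502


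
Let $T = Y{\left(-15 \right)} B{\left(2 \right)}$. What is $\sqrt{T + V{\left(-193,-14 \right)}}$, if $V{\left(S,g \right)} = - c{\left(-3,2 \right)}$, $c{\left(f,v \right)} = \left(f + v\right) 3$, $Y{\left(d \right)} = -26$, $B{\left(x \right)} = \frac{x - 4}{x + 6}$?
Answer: $\frac{\sqrt{38}}{2} \approx 3.0822$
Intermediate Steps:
$B{\left(x \right)} = \frac{-4 + x}{6 + x}$
$c{\left(f,v \right)} = 3 f + 3 v$
$T = \frac{13}{2}$ ($T = - 26 \frac{-4 + 2}{6 + 2} = - 26 \cdot \frac{1}{8} \left(-2\right) = \left(-26\right) \left(- \frac{1}{4}\right) = \frac{13}{2} \approx 6.5$)
$V{\left(S,g \right)} = 3$ ($V{\left(S,g \right)} = - (3 \left(-3\right) + 3 \cdot 2) = - (-9 + 6) = \left(-1\right) \left(-3\right) = 3$)
$\sqrt{T + V{\left(-193,-14 \right)}} = \sqrt{\frac{13}{2} + 3} = \sqrt{\frac{19}{2}} = \frac{\sqrt{38}}{2}$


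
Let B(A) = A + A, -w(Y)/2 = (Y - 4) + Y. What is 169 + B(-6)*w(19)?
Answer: 985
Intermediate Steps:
w(Y) = 8 - 4*Y (w(Y) = -2*((Y - 4) + Y) = -2*((-4 + Y) + Y) = -2*(-4 + 2*Y) = 8 - 4*Y)
B(A) = 2*A
169 + B(-6)*w(19) = 169 + (2*(-6))*(8 - 4*19) = 169 - 12*(8 - 76) = 169 - 12*(-68) = 169 + 816 = 985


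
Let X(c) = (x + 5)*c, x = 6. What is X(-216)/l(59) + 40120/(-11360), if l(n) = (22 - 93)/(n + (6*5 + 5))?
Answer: 892373/284 ≈ 3142.2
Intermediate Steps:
X(c) = 11*c (X(c) = (6 + 5)*c = 11*c)
l(n) = -71/(35 + n) (l(n) = -71/(n + (30 + 5)) = -71/(n + 35) = -71/(35 + n))
X(-216)/l(59) + 40120/(-11360) = (11*(-216))/((-71/(35 + 59))) + 40120/(-11360) = -2376/((-71/94)) + 40120*(-1/11360) = -2376/((-71*1/94)) - 1003/284 = -2376/(-71/94) - 1003/284 = -2376*(-94/71) - 1003/284 = 223344/71 - 1003/284 = 892373/284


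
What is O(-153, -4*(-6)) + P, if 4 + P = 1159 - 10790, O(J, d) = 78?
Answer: -9557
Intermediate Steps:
P = -9635 (P = -4 + (1159 - 10790) = -4 - 9631 = -9635)
O(-153, -4*(-6)) + P = 78 - 9635 = -9557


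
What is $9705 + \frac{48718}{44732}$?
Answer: $\frac{217086389}{22366} \approx 9706.1$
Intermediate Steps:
$9705 + \frac{48718}{44732} = 9705 + 48718 \cdot \frac{1}{44732} = 9705 + \frac{24359}{22366} = \frac{217086389}{22366}$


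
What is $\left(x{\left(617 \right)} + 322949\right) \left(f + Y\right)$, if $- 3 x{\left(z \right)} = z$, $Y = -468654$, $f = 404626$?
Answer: $- \frac{61993830440}{3} \approx -2.0665 \cdot 10^{10}$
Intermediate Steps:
$x{\left(z \right)} = - \frac{z}{3}$
$\left(x{\left(617 \right)} + 322949\right) \left(f + Y\right) = \left(\left(- \frac{1}{3}\right) 617 + 322949\right) \left(404626 - 468654\right) = \left(- \frac{617}{3} + 322949\right) \left(-64028\right) = \frac{968230}{3} \left(-64028\right) = - \frac{61993830440}{3}$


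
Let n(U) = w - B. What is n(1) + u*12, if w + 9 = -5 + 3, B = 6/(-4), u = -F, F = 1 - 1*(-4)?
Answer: -139/2 ≈ -69.500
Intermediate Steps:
F = 5 (F = 1 + 4 = 5)
u = -5 (u = -1*5 = -5)
B = -3/2 (B = 6*(-1/4) = -3/2 ≈ -1.5000)
w = -11 (w = -9 + (-5 + 3) = -9 - 2 = -11)
n(U) = -19/2 (n(U) = -11 - 1*(-3/2) = -11 + 3/2 = -19/2)
n(1) + u*12 = -19/2 - 5*12 = -19/2 - 60 = -139/2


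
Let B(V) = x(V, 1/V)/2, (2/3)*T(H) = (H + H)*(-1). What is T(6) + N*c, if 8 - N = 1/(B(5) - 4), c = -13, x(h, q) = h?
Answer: -392/3 ≈ -130.67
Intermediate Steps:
T(H) = -3*H (T(H) = 3*((H + H)*(-1))/2 = 3*((2*H)*(-1))/2 = 3*(-2*H)/2 = -3*H)
B(V) = V/2
N = 26/3 (N = 8 - 1/((1/2)*5 - 4) = 8 - 1/(5/2 - 4) = 8 - 1/(-3/2) = 8 - 1*(-2/3) = 8 + 2/3 = 26/3 ≈ 8.6667)
T(6) + N*c = -3*6 + (26/3)*(-13) = -18 - 338/3 = -392/3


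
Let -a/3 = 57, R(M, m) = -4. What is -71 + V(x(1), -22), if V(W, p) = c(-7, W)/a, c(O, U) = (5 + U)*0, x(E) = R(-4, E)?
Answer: -71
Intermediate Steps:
x(E) = -4
a = -171 (a = -3*57 = -171)
c(O, U) = 0
V(W, p) = 0 (V(W, p) = 0/(-171) = 0*(-1/171) = 0)
-71 + V(x(1), -22) = -71 + 0 = -71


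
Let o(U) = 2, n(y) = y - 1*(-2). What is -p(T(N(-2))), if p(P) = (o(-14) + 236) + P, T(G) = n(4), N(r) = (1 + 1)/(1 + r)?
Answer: -244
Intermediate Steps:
n(y) = 2 + y (n(y) = y + 2 = 2 + y)
N(r) = 2/(1 + r)
T(G) = 6 (T(G) = 2 + 4 = 6)
p(P) = 238 + P (p(P) = (2 + 236) + P = 238 + P)
-p(T(N(-2))) = -(238 + 6) = -1*244 = -244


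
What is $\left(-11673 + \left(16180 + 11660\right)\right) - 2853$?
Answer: $13314$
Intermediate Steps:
$\left(-11673 + \left(16180 + 11660\right)\right) - 2853 = \left(-11673 + 27840\right) - 2853 = 16167 - 2853 = 13314$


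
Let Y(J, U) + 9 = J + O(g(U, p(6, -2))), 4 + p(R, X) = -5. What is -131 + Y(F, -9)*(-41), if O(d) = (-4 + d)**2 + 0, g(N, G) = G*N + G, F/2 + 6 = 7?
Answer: -189428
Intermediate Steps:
F = 2 (F = -12 + 2*7 = -12 + 14 = 2)
p(R, X) = -9 (p(R, X) = -4 - 5 = -9)
g(N, G) = G + G*N
O(d) = (-4 + d)**2
Y(J, U) = -9 + J + (-13 - 9*U)**2 (Y(J, U) = -9 + (J + (-4 - 9*(1 + U))**2) = -9 + (J + (-4 + (-9 - 9*U))**2) = -9 + (J + (-13 - 9*U)**2) = -9 + J + (-13 - 9*U)**2)
-131 + Y(F, -9)*(-41) = -131 + (-9 + 2 + (13 + 9*(-9))**2)*(-41) = -131 + (-9 + 2 + (13 - 81)**2)*(-41) = -131 + (-9 + 2 + (-68)**2)*(-41) = -131 + (-9 + 2 + 4624)*(-41) = -131 + 4617*(-41) = -131 - 189297 = -189428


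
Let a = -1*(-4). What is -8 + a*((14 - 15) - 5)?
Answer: -32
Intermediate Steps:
a = 4
-8 + a*((14 - 15) - 5) = -8 + 4*((14 - 15) - 5) = -8 + 4*(-1 - 5) = -8 + 4*(-6) = -8 - 24 = -32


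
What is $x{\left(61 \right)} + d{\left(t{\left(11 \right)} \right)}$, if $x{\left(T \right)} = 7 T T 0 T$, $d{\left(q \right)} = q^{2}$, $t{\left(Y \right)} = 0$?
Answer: $0$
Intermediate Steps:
$x{\left(T \right)} = 0$ ($x{\left(T \right)} = 7 T 0 T = 7 T 0 = 0$)
$x{\left(61 \right)} + d{\left(t{\left(11 \right)} \right)} = 0 + 0^{2} = 0 + 0 = 0$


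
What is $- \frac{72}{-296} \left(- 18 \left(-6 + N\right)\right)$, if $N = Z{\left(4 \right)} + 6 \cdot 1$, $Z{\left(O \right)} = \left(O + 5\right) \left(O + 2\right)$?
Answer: $- \frac{8748}{37} \approx -236.43$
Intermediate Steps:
$Z{\left(O \right)} = \left(2 + O\right) \left(5 + O\right)$ ($Z{\left(O \right)} = \left(5 + O\right) \left(2 + O\right) = \left(2 + O\right) \left(5 + O\right)$)
$N = 60$ ($N = \left(10 + 4^{2} + 7 \cdot 4\right) + 6 \cdot 1 = \left(10 + 16 + 28\right) + 6 = 54 + 6 = 60$)
$- \frac{72}{-296} \left(- 18 \left(-6 + N\right)\right) = - \frac{72}{-296} \left(- 18 \left(-6 + 60\right)\right) = \left(-72\right) \left(- \frac{1}{296}\right) \left(\left(-18\right) 54\right) = \frac{9}{37} \left(-972\right) = - \frac{8748}{37}$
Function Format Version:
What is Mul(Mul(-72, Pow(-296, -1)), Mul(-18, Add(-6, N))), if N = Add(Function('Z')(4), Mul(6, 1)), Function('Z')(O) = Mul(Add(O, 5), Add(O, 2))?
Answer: Rational(-8748, 37) ≈ -236.43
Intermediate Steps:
Function('Z')(O) = Mul(Add(2, O), Add(5, O)) (Function('Z')(O) = Mul(Add(5, O), Add(2, O)) = Mul(Add(2, O), Add(5, O)))
N = 60 (N = Add(Add(10, Pow(4, 2), Mul(7, 4)), Mul(6, 1)) = Add(Add(10, 16, 28), 6) = Add(54, 6) = 60)
Mul(Mul(-72, Pow(-296, -1)), Mul(-18, Add(-6, N))) = Mul(Mul(-72, Pow(-296, -1)), Mul(-18, Add(-6, 60))) = Mul(Mul(-72, Rational(-1, 296)), Mul(-18, 54)) = Mul(Rational(9, 37), -972) = Rational(-8748, 37)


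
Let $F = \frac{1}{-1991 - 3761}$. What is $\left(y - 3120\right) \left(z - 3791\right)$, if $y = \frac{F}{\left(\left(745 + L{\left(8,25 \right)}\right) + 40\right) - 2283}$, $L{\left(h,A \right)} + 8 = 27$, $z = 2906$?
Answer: $\frac{7830034242905}{2835736} \approx 2.7612 \cdot 10^{6}$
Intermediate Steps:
$L{\left(h,A \right)} = 19$ ($L{\left(h,A \right)} = -8 + 27 = 19$)
$F = - \frac{1}{5752}$ ($F = \frac{1}{-5752} = - \frac{1}{5752} \approx -0.00017385$)
$y = \frac{1}{8507208}$ ($y = - \frac{1}{5752 \left(\left(\left(745 + 19\right) + 40\right) - 2283\right)} = - \frac{1}{5752 \left(\left(764 + 40\right) - 2283\right)} = - \frac{1}{5752 \left(804 - 2283\right)} = - \frac{1}{5752 \left(-1479\right)} = \left(- \frac{1}{5752}\right) \left(- \frac{1}{1479}\right) = \frac{1}{8507208} \approx 1.1755 \cdot 10^{-7}$)
$\left(y - 3120\right) \left(z - 3791\right) = \left(\frac{1}{8507208} - 3120\right) \left(2906 - 3791\right) = \left(- \frac{26542488959}{8507208}\right) \left(-885\right) = \frac{7830034242905}{2835736}$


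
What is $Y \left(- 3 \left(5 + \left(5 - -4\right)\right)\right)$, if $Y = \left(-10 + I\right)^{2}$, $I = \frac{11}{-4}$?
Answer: $- \frac{54621}{8} \approx -6827.6$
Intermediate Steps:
$I = - \frac{11}{4}$ ($I = 11 \left(- \frac{1}{4}\right) = - \frac{11}{4} \approx -2.75$)
$Y = \frac{2601}{16}$ ($Y = \left(-10 - \frac{11}{4}\right)^{2} = \left(- \frac{51}{4}\right)^{2} = \frac{2601}{16} \approx 162.56$)
$Y \left(- 3 \left(5 + \left(5 - -4\right)\right)\right) = \frac{2601 \left(- 3 \left(5 + \left(5 - -4\right)\right)\right)}{16} = \frac{2601 \left(- 3 \left(5 + \left(5 + 4\right)\right)\right)}{16} = \frac{2601 \left(- 3 \left(5 + 9\right)\right)}{16} = \frac{2601 \left(\left(-3\right) 14\right)}{16} = \frac{2601}{16} \left(-42\right) = - \frac{54621}{8}$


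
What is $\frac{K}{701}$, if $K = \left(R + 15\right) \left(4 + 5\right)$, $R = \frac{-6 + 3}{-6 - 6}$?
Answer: $\frac{549}{2804} \approx 0.19579$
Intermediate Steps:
$R = \frac{1}{4}$ ($R = - \frac{3}{-12} = \left(-3\right) \left(- \frac{1}{12}\right) = \frac{1}{4} \approx 0.25$)
$K = \frac{549}{4}$ ($K = \left(\frac{1}{4} + 15\right) \left(4 + 5\right) = \frac{61}{4} \cdot 9 = \frac{549}{4} \approx 137.25$)
$\frac{K}{701} = \frac{549}{4 \cdot 701} = \frac{549}{4} \cdot \frac{1}{701} = \frac{549}{2804}$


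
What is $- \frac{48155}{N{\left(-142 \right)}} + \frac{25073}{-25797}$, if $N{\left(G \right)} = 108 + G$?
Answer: $\frac{1241402053}{877098} \approx 1415.4$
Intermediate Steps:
$- \frac{48155}{N{\left(-142 \right)}} + \frac{25073}{-25797} = - \frac{48155}{108 - 142} + \frac{25073}{-25797} = - \frac{48155}{-34} + 25073 \left(- \frac{1}{25797}\right) = \left(-48155\right) \left(- \frac{1}{34}\right) - \frac{25073}{25797} = \frac{48155}{34} - \frac{25073}{25797} = \frac{1241402053}{877098}$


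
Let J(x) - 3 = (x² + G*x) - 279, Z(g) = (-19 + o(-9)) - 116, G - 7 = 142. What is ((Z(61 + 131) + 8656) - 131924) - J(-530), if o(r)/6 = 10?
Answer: -324997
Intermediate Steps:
G = 149 (G = 7 + 142 = 149)
o(r) = 60 (o(r) = 6*10 = 60)
Z(g) = -75 (Z(g) = (-19 + 60) - 116 = 41 - 116 = -75)
J(x) = -276 + x² + 149*x (J(x) = 3 + ((x² + 149*x) - 279) = 3 + (-279 + x² + 149*x) = -276 + x² + 149*x)
((Z(61 + 131) + 8656) - 131924) - J(-530) = ((-75 + 8656) - 131924) - (-276 + (-530)² + 149*(-530)) = (8581 - 131924) - (-276 + 280900 - 78970) = -123343 - 1*201654 = -123343 - 201654 = -324997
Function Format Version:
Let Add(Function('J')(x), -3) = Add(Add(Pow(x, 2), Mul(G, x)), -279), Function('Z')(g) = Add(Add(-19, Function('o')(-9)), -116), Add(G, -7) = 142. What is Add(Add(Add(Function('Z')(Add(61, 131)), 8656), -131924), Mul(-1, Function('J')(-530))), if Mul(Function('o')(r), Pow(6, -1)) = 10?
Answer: -324997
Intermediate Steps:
G = 149 (G = Add(7, 142) = 149)
Function('o')(r) = 60 (Function('o')(r) = Mul(6, 10) = 60)
Function('Z')(g) = -75 (Function('Z')(g) = Add(Add(-19, 60), -116) = Add(41, -116) = -75)
Function('J')(x) = Add(-276, Pow(x, 2), Mul(149, x)) (Function('J')(x) = Add(3, Add(Add(Pow(x, 2), Mul(149, x)), -279)) = Add(3, Add(-279, Pow(x, 2), Mul(149, x))) = Add(-276, Pow(x, 2), Mul(149, x)))
Add(Add(Add(Function('Z')(Add(61, 131)), 8656), -131924), Mul(-1, Function('J')(-530))) = Add(Add(Add(-75, 8656), -131924), Mul(-1, Add(-276, Pow(-530, 2), Mul(149, -530)))) = Add(Add(8581, -131924), Mul(-1, Add(-276, 280900, -78970))) = Add(-123343, Mul(-1, 201654)) = Add(-123343, -201654) = -324997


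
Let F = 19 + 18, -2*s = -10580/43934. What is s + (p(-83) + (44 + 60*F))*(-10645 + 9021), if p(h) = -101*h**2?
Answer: 24741093810845/21967 ≈ 1.1263e+9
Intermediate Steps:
s = 2645/21967 (s = -(-5290)/43934 = -1/2*(-5290/21967) = 2645/21967 ≈ 0.12041)
F = 37
s + (p(-83) + (44 + 60*F))*(-10645 + 9021) = 2645/21967 + (-101*(-83)**2 + (44 + 60*37))*(-10645 + 9021) = 2645/21967 + (-101*6889 + (44 + 2220))*(-1624) = 2645/21967 + (-695789 + 2264)*(-1624) = 2645/21967 - 693525*(-1624) = 2645/21967 + 1126284600 = 24741093810845/21967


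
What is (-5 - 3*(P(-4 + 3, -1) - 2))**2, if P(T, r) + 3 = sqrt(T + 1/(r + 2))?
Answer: 100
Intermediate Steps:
P(T, r) = -3 + sqrt(T + 1/(2 + r)) (P(T, r) = -3 + sqrt(T + 1/(r + 2)) = -3 + sqrt(T + 1/(2 + r)))
(-5 - 3*(P(-4 + 3, -1) - 2))**2 = (-5 - 3*((-3 + sqrt((1 + (-4 + 3)*(2 - 1))/(2 - 1))) - 2))**2 = (-5 - 3*((-3 + sqrt((1 - 1*1)/1)) - 2))**2 = (-5 - 3*((-3 + sqrt(1*(1 - 1))) - 2))**2 = (-5 - 3*((-3 + sqrt(1*0)) - 2))**2 = (-5 - 3*((-3 + sqrt(0)) - 2))**2 = (-5 - 3*((-3 + 0) - 2))**2 = (-5 - 3*(-3 - 2))**2 = (-5 - 3*(-5))**2 = (-5 + 15)**2 = 10**2 = 100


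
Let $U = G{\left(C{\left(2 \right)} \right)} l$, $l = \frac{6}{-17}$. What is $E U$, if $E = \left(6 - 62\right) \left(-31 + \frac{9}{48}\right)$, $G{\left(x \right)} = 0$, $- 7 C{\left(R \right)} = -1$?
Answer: $0$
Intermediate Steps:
$C{\left(R \right)} = \frac{1}{7}$ ($C{\left(R \right)} = \left(- \frac{1}{7}\right) \left(-1\right) = \frac{1}{7}$)
$l = - \frac{6}{17}$ ($l = 6 \left(- \frac{1}{17}\right) = - \frac{6}{17} \approx -0.35294$)
$U = 0$ ($U = 0 \left(- \frac{6}{17}\right) = 0$)
$E = \frac{3451}{2}$ ($E = - 56 \left(-31 + 9 \cdot \frac{1}{48}\right) = - 56 \left(-31 + \frac{3}{16}\right) = \left(-56\right) \left(- \frac{493}{16}\right) = \frac{3451}{2} \approx 1725.5$)
$E U = \frac{3451}{2} \cdot 0 = 0$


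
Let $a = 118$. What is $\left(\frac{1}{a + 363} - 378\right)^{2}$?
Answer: $\frac{33057421489}{231361} \approx 1.4288 \cdot 10^{5}$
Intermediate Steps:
$\left(\frac{1}{a + 363} - 378\right)^{2} = \left(\frac{1}{118 + 363} - 378\right)^{2} = \left(\frac{1}{481} - 378\right)^{2} = \left(- \frac{181817}{481}\right)^{2} = \frac{33057421489}{231361}$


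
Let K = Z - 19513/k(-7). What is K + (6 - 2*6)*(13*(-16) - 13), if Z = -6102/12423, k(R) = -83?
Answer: 536384689/343703 ≈ 1560.6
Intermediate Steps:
Z = -2034/4141 (Z = -6102*1/12423 = -2034/4141 ≈ -0.49119)
K = 80634511/343703 (K = -2034/4141 - 19513/(-83) = -2034/4141 - 19513*(-1/83) = -2034/4141 + 19513/83 = 80634511/343703 ≈ 234.61)
K + (6 - 2*6)*(13*(-16) - 13) = 80634511/343703 + (6 - 2*6)*(13*(-16) - 13) = 80634511/343703 + (6 - 12)*(-208 - 13) = 80634511/343703 - 6*(-221) = 80634511/343703 + 1326 = 536384689/343703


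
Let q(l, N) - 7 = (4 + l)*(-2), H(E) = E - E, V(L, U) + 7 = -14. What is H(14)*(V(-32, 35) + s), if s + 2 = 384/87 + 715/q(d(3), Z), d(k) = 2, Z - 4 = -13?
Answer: 0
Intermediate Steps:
Z = -9 (Z = 4 - 13 = -9)
V(L, U) = -21 (V(L, U) = -7 - 14 = -21)
H(E) = 0
q(l, N) = -1 - 2*l (q(l, N) = 7 + (4 + l)*(-2) = 7 + (-8 - 2*l) = -1 - 2*l)
s = -4077/29 (s = -2 + (384/87 + 715/(-1 - 2*2)) = -2 + (384*(1/87) + 715/(-1 - 4)) = -2 + (128/29 + 715/(-5)) = -2 + (128/29 + 715*(-1/5)) = -2 + (128/29 - 143) = -2 - 4019/29 = -4077/29 ≈ -140.59)
H(14)*(V(-32, 35) + s) = 0*(-21 - 4077/29) = 0*(-4686/29) = 0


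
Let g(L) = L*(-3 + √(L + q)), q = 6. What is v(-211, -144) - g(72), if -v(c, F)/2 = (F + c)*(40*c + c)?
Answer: -6141994 - 72*√78 ≈ -6.1426e+6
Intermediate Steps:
v(c, F) = -82*c*(F + c) (v(c, F) = -2*(F + c)*(40*c + c) = -2*(F + c)*41*c = -82*c*(F + c))
g(L) = L*(-3 + √(6 + L)) (g(L) = L*(-3 + √(L + 6)) = L*(-3 + √(6 + L)))
v(-211, -144) - g(72) = -82*(-211)*(-144 - 211) - 72*(-3 + √(6 + 72)) = -82*(-211)*(-355) - 72*(-3 + √78) = -6142210 - (-216 + 72*√78) = -6142210 + (216 - 72*√78) = -6141994 - 72*√78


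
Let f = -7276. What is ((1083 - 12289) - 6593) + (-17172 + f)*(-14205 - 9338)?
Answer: 575561465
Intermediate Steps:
((1083 - 12289) - 6593) + (-17172 + f)*(-14205 - 9338) = ((1083 - 12289) - 6593) + (-17172 - 7276)*(-14205 - 9338) = (-11206 - 6593) - 24448*(-23543) = -17799 + 575579264 = 575561465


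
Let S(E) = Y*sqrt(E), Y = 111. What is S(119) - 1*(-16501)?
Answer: 16501 + 111*sqrt(119) ≈ 17712.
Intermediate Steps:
S(E) = 111*sqrt(E)
S(119) - 1*(-16501) = 111*sqrt(119) - 1*(-16501) = 111*sqrt(119) + 16501 = 16501 + 111*sqrt(119)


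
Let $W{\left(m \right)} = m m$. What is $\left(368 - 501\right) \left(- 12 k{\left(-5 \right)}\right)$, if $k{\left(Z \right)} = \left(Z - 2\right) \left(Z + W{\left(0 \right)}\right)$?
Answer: $55860$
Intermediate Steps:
$W{\left(m \right)} = m^{2}$
$k{\left(Z \right)} = Z \left(-2 + Z\right)$ ($k{\left(Z \right)} = \left(Z - 2\right) \left(Z + 0^{2}\right) = \left(-2 + Z\right) \left(Z + 0\right) = \left(-2 + Z\right) Z = Z \left(-2 + Z\right)$)
$\left(368 - 501\right) \left(- 12 k{\left(-5 \right)}\right) = \left(368 - 501\right) \left(- 12 \left(- 5 \left(-2 - 5\right)\right)\right) = - 133 \left(- 12 \left(\left(-5\right) \left(-7\right)\right)\right) = - 133 \left(\left(-12\right) 35\right) = \left(-133\right) \left(-420\right) = 55860$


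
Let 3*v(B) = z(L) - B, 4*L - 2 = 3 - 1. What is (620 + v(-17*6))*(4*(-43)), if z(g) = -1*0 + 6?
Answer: -112832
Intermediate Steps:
L = 1 (L = 1/2 + (3 - 1)/4 = 1/2 + (1/4)*2 = 1/2 + 1/2 = 1)
z(g) = 6 (z(g) = 0 + 6 = 6)
v(B) = 2 - B/3 (v(B) = (6 - B)/3 = 2 - B/3)
(620 + v(-17*6))*(4*(-43)) = (620 + (2 - (-17)*6/3))*(4*(-43)) = (620 + (2 - 1/3*(-102)))*(-172) = (620 + (2 + 34))*(-172) = (620 + 36)*(-172) = 656*(-172) = -112832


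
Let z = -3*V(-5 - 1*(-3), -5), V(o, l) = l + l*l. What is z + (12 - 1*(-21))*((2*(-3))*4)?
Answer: -852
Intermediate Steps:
V(o, l) = l + l**2
z = -60 (z = -(-15)*(1 - 5) = -(-15)*(-4) = -3*20 = -60)
z + (12 - 1*(-21))*((2*(-3))*4) = -60 + (12 - 1*(-21))*((2*(-3))*4) = -60 + (12 + 21)*(-6*4) = -60 + 33*(-24) = -60 - 792 = -852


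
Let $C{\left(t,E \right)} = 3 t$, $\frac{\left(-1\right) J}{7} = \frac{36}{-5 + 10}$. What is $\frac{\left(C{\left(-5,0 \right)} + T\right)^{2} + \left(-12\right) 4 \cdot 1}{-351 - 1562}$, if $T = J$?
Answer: $- \frac{105729}{47825} \approx -2.2107$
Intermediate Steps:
$J = - \frac{252}{5}$ ($J = - 7 \frac{36}{-5 + 10} = - 7 \cdot \frac{36}{5} = - 7 \cdot 36 \cdot \frac{1}{5} = \left(-7\right) \frac{36}{5} = - \frac{252}{5} \approx -50.4$)
$T = - \frac{252}{5} \approx -50.4$
$\frac{\left(C{\left(-5,0 \right)} + T\right)^{2} + \left(-12\right) 4 \cdot 1}{-351 - 1562} = \frac{\left(3 \left(-5\right) - \frac{252}{5}\right)^{2} + \left(-12\right) 4 \cdot 1}{-351 - 1562} = \frac{\left(-15 - \frac{252}{5}\right)^{2} - 48}{-1913} = \left(\left(- \frac{327}{5}\right)^{2} - 48\right) \left(- \frac{1}{1913}\right) = \left(\frac{106929}{25} - 48\right) \left(- \frac{1}{1913}\right) = \frac{105729}{25} \left(- \frac{1}{1913}\right) = - \frac{105729}{47825}$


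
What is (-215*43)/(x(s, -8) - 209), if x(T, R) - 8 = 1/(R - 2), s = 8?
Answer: 92450/2011 ≈ 45.972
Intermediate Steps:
x(T, R) = 8 + 1/(-2 + R) (x(T, R) = 8 + 1/(R - 2) = 8 + 1/(-2 + R))
(-215*43)/(x(s, -8) - 209) = (-215*43)/((-15 + 8*(-8))/(-2 - 8) - 209) = -9245/((-15 - 64)/(-10) - 209) = -9245/(-⅒*(-79) - 209) = -9245/(79/10 - 209) = -9245/(-2011/10) = -9245*(-10/2011) = 92450/2011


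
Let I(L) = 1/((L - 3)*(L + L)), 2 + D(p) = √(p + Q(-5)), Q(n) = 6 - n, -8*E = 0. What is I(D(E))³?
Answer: -9/1568 - 19*√11/10976 ≈ -0.011481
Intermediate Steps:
E = 0 (E = -⅛*0 = 0)
D(p) = -2 + √(11 + p) (D(p) = -2 + √(p + (6 - 1*(-5))) = -2 + √(p + (6 + 5)) = -2 + √(p + 11) = -2 + √(11 + p))
I(L) = 1/(2*L*(-3 + L)) (I(L) = 1/((-3 + L)*(2*L)) = 1/(2*L*(-3 + L)))
I(D(E))³ = (1/(2*(-2 + √(11 + 0))*(-3 + (-2 + √(11 + 0)))))³ = (1/(2*(-2 + √11)*(-3 + (-2 + √11))))³ = (1/(2*(-2 + √11)*(-5 + √11)))³ = (1/(2*(-5 + √11)*(-2 + √11)))³ = 1/(8*(-5 + √11)³*(-2 + √11)³)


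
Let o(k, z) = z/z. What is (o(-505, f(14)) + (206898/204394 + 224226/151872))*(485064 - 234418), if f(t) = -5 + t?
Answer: 1130979373426397/1293405232 ≈ 8.7442e+5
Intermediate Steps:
o(k, z) = 1
(o(-505, f(14)) + (206898/204394 + 224226/151872))*(485064 - 234418) = (1 + (206898/204394 + 224226/151872))*(485064 - 234418) = (1 + (206898*(1/204394) + 224226*(1/151872)))*250646 = (1 + (103449/102197 + 37371/25312))*250646 = (1 + 6437705175/2586810464)*250646 = (9024515639/2586810464)*250646 = 1130979373426397/1293405232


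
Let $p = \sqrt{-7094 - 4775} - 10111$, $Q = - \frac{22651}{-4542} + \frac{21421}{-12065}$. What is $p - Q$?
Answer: $- \frac{554251004663}{54799230} + i \sqrt{11869} \approx -10114.0 + 108.94 i$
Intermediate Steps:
$Q = \frac{175990133}{54799230}$ ($Q = \left(-22651\right) \left(- \frac{1}{4542}\right) + 21421 \left(- \frac{1}{12065}\right) = \frac{22651}{4542} - \frac{21421}{12065} = \frac{175990133}{54799230} \approx 3.2115$)
$p = -10111 + i \sqrt{11869}$ ($p = \sqrt{-11869} - 10111 = i \sqrt{11869} - 10111 = -10111 + i \sqrt{11869} \approx -10111.0 + 108.94 i$)
$p - Q = \left(-10111 + i \sqrt{11869}\right) - \frac{175990133}{54799230} = - \frac{554251004663}{54799230} + i \sqrt{11869}$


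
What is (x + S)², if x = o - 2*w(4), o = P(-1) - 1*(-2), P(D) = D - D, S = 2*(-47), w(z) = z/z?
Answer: 8836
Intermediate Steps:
w(z) = 1
S = -94
P(D) = 0
o = 2 (o = 0 - 1*(-2) = 0 + 2 = 2)
x = 0 (x = 2 - 2*1 = 2 - 2 = 0)
(x + S)² = (0 - 94)² = (-94)² = 8836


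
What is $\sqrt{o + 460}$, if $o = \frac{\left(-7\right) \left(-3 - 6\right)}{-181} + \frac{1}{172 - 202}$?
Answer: $\frac{\sqrt{13551808470}}{5430} \approx 21.439$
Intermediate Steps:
$o = - \frac{2071}{5430}$ ($o = \left(-7\right) \left(-9\right) \left(- \frac{1}{181}\right) + \frac{1}{-30} = 63 \left(- \frac{1}{181}\right) - \frac{1}{30} = - \frac{63}{181} - \frac{1}{30} = - \frac{2071}{5430} \approx -0.3814$)
$\sqrt{o + 460} = \sqrt{- \frac{2071}{5430} + 460} = \sqrt{\frac{2495729}{5430}} = \frac{\sqrt{13551808470}}{5430}$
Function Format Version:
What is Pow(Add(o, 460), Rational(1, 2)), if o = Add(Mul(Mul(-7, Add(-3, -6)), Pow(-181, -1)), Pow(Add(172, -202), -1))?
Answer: Mul(Rational(1, 5430), Pow(13551808470, Rational(1, 2))) ≈ 21.439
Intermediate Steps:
o = Rational(-2071, 5430) (o = Add(Mul(Mul(-7, -9), Rational(-1, 181)), Pow(-30, -1)) = Add(Mul(63, Rational(-1, 181)), Rational(-1, 30)) = Add(Rational(-63, 181), Rational(-1, 30)) = Rational(-2071, 5430) ≈ -0.38140)
Pow(Add(o, 460), Rational(1, 2)) = Pow(Add(Rational(-2071, 5430), 460), Rational(1, 2)) = Pow(Rational(2495729, 5430), Rational(1, 2)) = Mul(Rational(1, 5430), Pow(13551808470, Rational(1, 2)))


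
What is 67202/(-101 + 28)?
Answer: -67202/73 ≈ -920.58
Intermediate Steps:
67202/(-101 + 28) = 67202/(-73) = 67202*(-1/73) = -67202/73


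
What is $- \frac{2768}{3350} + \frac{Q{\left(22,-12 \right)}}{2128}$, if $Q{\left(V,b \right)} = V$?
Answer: $- \frac{1454151}{1782200} \approx -0.81593$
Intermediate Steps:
$- \frac{2768}{3350} + \frac{Q{\left(22,-12 \right)}}{2128} = - \frac{2768}{3350} + \frac{22}{2128} = \left(-2768\right) \frac{1}{3350} + 22 \cdot \frac{1}{2128} = - \frac{1384}{1675} + \frac{11}{1064} = - \frac{1454151}{1782200}$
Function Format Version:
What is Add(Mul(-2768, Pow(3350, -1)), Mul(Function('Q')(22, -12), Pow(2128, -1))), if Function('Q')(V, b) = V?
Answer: Rational(-1454151, 1782200) ≈ -0.81593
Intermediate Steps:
Add(Mul(-2768, Pow(3350, -1)), Mul(Function('Q')(22, -12), Pow(2128, -1))) = Add(Mul(-2768, Pow(3350, -1)), Mul(22, Pow(2128, -1))) = Add(Mul(-2768, Rational(1, 3350)), Mul(22, Rational(1, 2128))) = Add(Rational(-1384, 1675), Rational(11, 1064)) = Rational(-1454151, 1782200)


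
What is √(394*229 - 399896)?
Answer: I*√309670 ≈ 556.48*I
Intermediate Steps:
√(394*229 - 399896) = √(90226 - 399896) = √(-309670) = I*√309670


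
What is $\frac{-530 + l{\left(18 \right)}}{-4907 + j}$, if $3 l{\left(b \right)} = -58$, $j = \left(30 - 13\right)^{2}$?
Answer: $\frac{824}{6927} \approx 0.11895$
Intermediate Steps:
$j = 289$ ($j = 17^{2} = 289$)
$l{\left(b \right)} = - \frac{58}{3}$ ($l{\left(b \right)} = \frac{1}{3} \left(-58\right) = - \frac{58}{3}$)
$\frac{-530 + l{\left(18 \right)}}{-4907 + j} = \frac{-530 - \frac{58}{3}}{-4907 + 289} = - \frac{1648}{3 \left(-4618\right)} = \left(- \frac{1648}{3}\right) \left(- \frac{1}{4618}\right) = \frac{824}{6927}$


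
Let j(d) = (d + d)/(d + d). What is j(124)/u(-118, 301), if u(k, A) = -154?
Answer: -1/154 ≈ -0.0064935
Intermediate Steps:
j(d) = 1 (j(d) = (2*d)/((2*d)) = (2*d)*(1/(2*d)) = 1)
j(124)/u(-118, 301) = 1/(-154) = 1*(-1/154) = -1/154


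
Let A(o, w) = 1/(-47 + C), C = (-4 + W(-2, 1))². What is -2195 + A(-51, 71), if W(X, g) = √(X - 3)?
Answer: (-17560*√5 + 79021*I)/(4*(-9*I + 2*√5)) ≈ -2195.0 + 0.01107*I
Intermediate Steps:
W(X, g) = √(-3 + X)
C = (-4 + I*√5)² (C = (-4 + √(-3 - 2))² = (-4 + √(-5))² = (-4 + I*√5)² ≈ 11.0 - 17.889*I)
A(o, w) = 1/(-47 + (4 - I*√5)²)
-2195 + A(-51, 71) = -2195 + I/(4*(-9*I + 2*√5))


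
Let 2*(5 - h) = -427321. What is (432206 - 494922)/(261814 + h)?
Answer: -125432/950959 ≈ -0.13190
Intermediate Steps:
h = 427331/2 (h = 5 - ½*(-427321) = 5 + 427321/2 = 427331/2 ≈ 2.1367e+5)
(432206 - 494922)/(261814 + h) = (432206 - 494922)/(261814 + 427331/2) = -62716/950959/2 = -62716*2/950959 = -125432/950959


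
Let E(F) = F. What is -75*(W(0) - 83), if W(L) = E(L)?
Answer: 6225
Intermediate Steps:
W(L) = L
-75*(W(0) - 83) = -75*(0 - 83) = -75*(-83) = 6225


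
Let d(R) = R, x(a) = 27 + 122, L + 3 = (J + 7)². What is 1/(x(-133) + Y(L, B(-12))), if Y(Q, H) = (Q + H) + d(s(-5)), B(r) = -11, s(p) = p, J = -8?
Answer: 1/131 ≈ 0.0076336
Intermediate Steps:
L = -2 (L = -3 + (-8 + 7)² = -3 + (-1)² = -3 + 1 = -2)
x(a) = 149
Y(Q, H) = -5 + H + Q (Y(Q, H) = (Q + H) - 5 = (H + Q) - 5 = -5 + H + Q)
1/(x(-133) + Y(L, B(-12))) = 1/(149 + (-5 - 11 - 2)) = 1/(149 - 18) = 1/131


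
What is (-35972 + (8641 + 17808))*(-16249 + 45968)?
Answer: -283014037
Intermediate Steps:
(-35972 + (8641 + 17808))*(-16249 + 45968) = (-35972 + 26449)*29719 = -9523*29719 = -283014037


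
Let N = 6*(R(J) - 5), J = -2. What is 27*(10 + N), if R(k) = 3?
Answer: -54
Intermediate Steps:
N = -12 (N = 6*(3 - 5) = 6*(-2) = -12)
27*(10 + N) = 27*(10 - 12) = 27*(-2) = -54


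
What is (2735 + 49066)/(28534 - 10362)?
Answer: 51801/18172 ≈ 2.8506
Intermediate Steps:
(2735 + 49066)/(28534 - 10362) = 51801/18172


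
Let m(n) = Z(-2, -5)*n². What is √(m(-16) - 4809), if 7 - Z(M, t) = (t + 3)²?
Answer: 3*I*√449 ≈ 63.569*I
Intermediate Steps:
Z(M, t) = 7 - (3 + t)² (Z(M, t) = 7 - (t + 3)² = 7 - (3 + t)²)
m(n) = 3*n² (m(n) = (7 - (3 - 5)²)*n² = (7 - 1*(-2)²)*n² = (7 - 1*4)*n² = (7 - 4)*n² = 3*n²)
√(m(-16) - 4809) = √(3*(-16)² - 4809) = √(3*256 - 4809) = √(768 - 4809) = √(-4041) = 3*I*√449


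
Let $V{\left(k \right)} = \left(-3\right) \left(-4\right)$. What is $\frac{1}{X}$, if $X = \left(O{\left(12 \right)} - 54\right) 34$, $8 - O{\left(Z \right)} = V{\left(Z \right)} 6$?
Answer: $- \frac{1}{4012} \approx -0.00024925$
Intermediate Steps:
$V{\left(k \right)} = 12$
$O{\left(Z \right)} = -64$ ($O{\left(Z \right)} = 8 - 12 \cdot 6 = 8 - 72 = -64$)
$X = -4012$ ($X = \left(-64 - 54\right) 34 = \left(-118\right) 34 = -4012$)
$\frac{1}{X} = \frac{1}{-4012} = - \frac{1}{4012}$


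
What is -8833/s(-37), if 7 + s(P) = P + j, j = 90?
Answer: -8833/46 ≈ -192.02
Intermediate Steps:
s(P) = 83 + P (s(P) = -7 + (P + 90) = -7 + (90 + P) = 83 + P)
-8833/s(-37) = -8833/(83 - 37) = -8833/46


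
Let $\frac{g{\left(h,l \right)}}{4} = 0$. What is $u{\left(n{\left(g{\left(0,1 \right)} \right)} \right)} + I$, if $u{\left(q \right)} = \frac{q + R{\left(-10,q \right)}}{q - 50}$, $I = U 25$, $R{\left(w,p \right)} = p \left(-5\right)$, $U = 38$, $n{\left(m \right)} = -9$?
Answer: $\frac{56014}{59} \approx 949.39$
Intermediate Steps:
$g{\left(h,l \right)} = 0$ ($g{\left(h,l \right)} = 4 \cdot 0 = 0$)
$R{\left(w,p \right)} = - 5 p$
$I = 950$ ($I = 38 \cdot 25 = 950$)
$u{\left(q \right)} = - \frac{4 q}{-50 + q}$ ($u{\left(q \right)} = \frac{q - 5 q}{q - 50} = \frac{\left(-4\right) q}{-50 + q} = - \frac{4 q}{-50 + q}$)
$u{\left(n{\left(g{\left(0,1 \right)} \right)} \right)} + I = \left(-4\right) \left(-9\right) \frac{1}{-50 - 9} + 950 = \left(-4\right) \left(-9\right) \frac{1}{-59} + 950 = \left(-4\right) \left(-9\right) \left(- \frac{1}{59}\right) + 950 = - \frac{36}{59} + 950 = \frac{56014}{59}$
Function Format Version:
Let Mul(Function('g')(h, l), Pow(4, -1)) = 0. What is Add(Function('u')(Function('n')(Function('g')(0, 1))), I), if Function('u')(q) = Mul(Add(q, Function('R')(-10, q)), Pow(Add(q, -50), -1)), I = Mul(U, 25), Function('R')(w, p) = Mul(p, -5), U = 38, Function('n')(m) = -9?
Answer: Rational(56014, 59) ≈ 949.39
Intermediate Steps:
Function('g')(h, l) = 0 (Function('g')(h, l) = Mul(4, 0) = 0)
Function('R')(w, p) = Mul(-5, p)
I = 950 (I = Mul(38, 25) = 950)
Function('u')(q) = Mul(-4, q, Pow(Add(-50, q), -1)) (Function('u')(q) = Mul(Add(q, Mul(-5, q)), Pow(Add(q, -50), -1)) = Mul(Mul(-4, q), Pow(Add(-50, q), -1)) = Mul(-4, q, Pow(Add(-50, q), -1)))
Add(Function('u')(Function('n')(Function('g')(0, 1))), I) = Add(Mul(-4, -9, Pow(Add(-50, -9), -1)), 950) = Add(Mul(-4, -9, Pow(-59, -1)), 950) = Add(Mul(-4, -9, Rational(-1, 59)), 950) = Add(Rational(-36, 59), 950) = Rational(56014, 59)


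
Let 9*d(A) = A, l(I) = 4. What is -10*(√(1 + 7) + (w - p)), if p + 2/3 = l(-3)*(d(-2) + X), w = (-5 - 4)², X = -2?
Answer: -8150/9 - 20*√2 ≈ -933.84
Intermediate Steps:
w = 81 (w = (-9)² = 81)
d(A) = A/9
p = -86/9 (p = -⅔ + 4*((⅑)*(-2) - 2) = -⅔ + 4*(-2/9 - 2) = -⅔ + 4*(-20/9) = -⅔ - 80/9 = -86/9 ≈ -9.5556)
-10*(√(1 + 7) + (w - p)) = -10*(√(1 + 7) + (81 - 1*(-86/9))) = -10*(√8 + (81 + 86/9)) = -10*(2*√2 + 815/9) = -10*(815/9 + 2*√2) = -8150/9 - 20*√2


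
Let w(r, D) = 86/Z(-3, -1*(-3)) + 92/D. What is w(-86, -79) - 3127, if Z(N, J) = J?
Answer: -734581/237 ≈ -3099.5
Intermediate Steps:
w(r, D) = 86/3 + 92/D (w(r, D) = 86/((-1*(-3))) + 92/D = 86/3 + 92/D)
w(-86, -79) - 3127 = (86/3 + 92/(-79)) - 3127 = (86/3 + 92*(-1/79)) - 3127 = (86/3 - 92/79) - 3127 = 6518/237 - 3127 = -734581/237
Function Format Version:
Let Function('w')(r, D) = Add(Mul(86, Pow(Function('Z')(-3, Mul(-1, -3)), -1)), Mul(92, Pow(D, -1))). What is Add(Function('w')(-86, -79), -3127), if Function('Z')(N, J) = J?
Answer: Rational(-734581, 237) ≈ -3099.5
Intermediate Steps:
Function('w')(r, D) = Add(Rational(86, 3), Mul(92, Pow(D, -1))) (Function('w')(r, D) = Add(Mul(86, Pow(Mul(-1, -3), -1)), Mul(92, Pow(D, -1))) = Add(Mul(86, Pow(3, -1)), Mul(92, Pow(D, -1))) = Add(Mul(86, Rational(1, 3)), Mul(92, Pow(D, -1))) = Add(Rational(86, 3), Mul(92, Pow(D, -1))))
Add(Function('w')(-86, -79), -3127) = Add(Add(Rational(86, 3), Mul(92, Pow(-79, -1))), -3127) = Add(Add(Rational(86, 3), Mul(92, Rational(-1, 79))), -3127) = Add(Add(Rational(86, 3), Rational(-92, 79)), -3127) = Add(Rational(6518, 237), -3127) = Rational(-734581, 237)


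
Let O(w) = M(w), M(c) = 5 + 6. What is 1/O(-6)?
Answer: 1/11 ≈ 0.090909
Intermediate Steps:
M(c) = 11
O(w) = 11
1/O(-6) = 1/11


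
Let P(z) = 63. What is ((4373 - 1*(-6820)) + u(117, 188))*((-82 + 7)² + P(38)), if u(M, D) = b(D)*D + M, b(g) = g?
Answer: 265367952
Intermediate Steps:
u(M, D) = M + D² (u(M, D) = D*D + M = D² + M = M + D²)
((4373 - 1*(-6820)) + u(117, 188))*((-82 + 7)² + P(38)) = ((4373 - 1*(-6820)) + (117 + 188²))*((-82 + 7)² + 63) = ((4373 + 6820) + (117 + 35344))*((-75)² + 63) = (11193 + 35461)*(5625 + 63) = 46654*5688 = 265367952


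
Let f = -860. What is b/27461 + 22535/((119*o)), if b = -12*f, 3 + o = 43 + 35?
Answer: 20312561/7002555 ≈ 2.9007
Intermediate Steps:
o = 75 (o = -3 + (43 + 35) = -3 + 78 = 75)
b = 10320 (b = -12*(-860) = 10320)
b/27461 + 22535/((119*o)) = 10320/27461 + 22535/((119*75)) = 10320*(1/27461) + 22535/8925 = 10320/27461 + 22535*(1/8925) = 10320/27461 + 4507/1785 = 20312561/7002555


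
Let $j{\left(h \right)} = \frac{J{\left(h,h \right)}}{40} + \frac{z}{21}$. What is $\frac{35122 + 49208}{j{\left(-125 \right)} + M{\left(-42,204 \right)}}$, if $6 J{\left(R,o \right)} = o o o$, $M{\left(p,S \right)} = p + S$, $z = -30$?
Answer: $- \frac{28334880}{2680423} \approx -10.571$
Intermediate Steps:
$M{\left(p,S \right)} = S + p$
$J{\left(R,o \right)} = \frac{o^{3}}{6}$ ($J{\left(R,o \right)} = \frac{o o o}{6} = \frac{o^{2} o}{6} = \frac{o^{3}}{6}$)
$j{\left(h \right)} = - \frac{10}{7} + \frac{h^{3}}{240}$ ($j{\left(h \right)} = \frac{\frac{1}{6} h^{3}}{40} - \frac{30}{21} = \frac{h^{3}}{6} \cdot \frac{1}{40} - \frac{10}{7} = \frac{h^{3}}{240} - \frac{10}{7} = - \frac{10}{7} + \frac{h^{3}}{240}$)
$\frac{35122 + 49208}{j{\left(-125 \right)} + M{\left(-42,204 \right)}} = \frac{35122 + 49208}{\left(- \frac{10}{7} + \frac{\left(-125\right)^{3}}{240}\right) + \left(204 - 42\right)} = \frac{84330}{\left(- \frac{10}{7} + \frac{1}{240} \left(-1953125\right)\right) + 162} = \frac{84330}{\left(- \frac{10}{7} - \frac{390625}{48}\right) + 162} = \frac{84330}{- \frac{2734855}{336} + 162} = \frac{84330}{- \frac{2680423}{336}} = 84330 \left(- \frac{336}{2680423}\right) = - \frac{28334880}{2680423}$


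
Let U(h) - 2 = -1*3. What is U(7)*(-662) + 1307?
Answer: 1969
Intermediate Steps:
U(h) = -1 (U(h) = 2 - 1*3 = 2 - 3 = -1)
U(7)*(-662) + 1307 = -1*(-662) + 1307 = 662 + 1307 = 1969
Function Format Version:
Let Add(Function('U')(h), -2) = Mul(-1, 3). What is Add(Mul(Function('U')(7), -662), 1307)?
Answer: 1969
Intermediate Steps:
Function('U')(h) = -1 (Function('U')(h) = Add(2, Mul(-1, 3)) = Add(2, -3) = -1)
Add(Mul(Function('U')(7), -662), 1307) = Add(Mul(-1, -662), 1307) = Add(662, 1307) = 1969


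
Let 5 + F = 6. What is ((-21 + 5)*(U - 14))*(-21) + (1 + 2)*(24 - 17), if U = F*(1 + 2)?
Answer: -3675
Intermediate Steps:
F = 1 (F = -5 + 6 = 1)
U = 3 (U = 1*(1 + 2) = 1*3 = 3)
((-21 + 5)*(U - 14))*(-21) + (1 + 2)*(24 - 17) = ((-21 + 5)*(3 - 14))*(-21) + (1 + 2)*(24 - 17) = -16*(-11)*(-21) + 3*7 = 176*(-21) + 21 = -3696 + 21 = -3675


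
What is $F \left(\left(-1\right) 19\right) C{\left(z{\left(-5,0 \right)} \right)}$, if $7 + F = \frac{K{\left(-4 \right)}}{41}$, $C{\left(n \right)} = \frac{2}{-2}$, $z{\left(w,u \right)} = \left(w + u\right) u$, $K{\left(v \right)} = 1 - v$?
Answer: $- \frac{5358}{41} \approx -130.68$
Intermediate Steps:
$z{\left(w,u \right)} = u \left(u + w\right)$ ($z{\left(w,u \right)} = \left(u + w\right) u = u \left(u + w\right)$)
$C{\left(n \right)} = -1$ ($C{\left(n \right)} = 2 \left(- \frac{1}{2}\right) = -1$)
$F = - \frac{282}{41}$ ($F = -7 + \frac{1 - -4}{41} = -7 + \left(1 + 4\right) \frac{1}{41} = -7 + 5 \cdot \frac{1}{41} = -7 + \frac{5}{41} = - \frac{282}{41} \approx -6.8781$)
$F \left(\left(-1\right) 19\right) C{\left(z{\left(-5,0 \right)} \right)} = - \frac{282 \left(\left(-1\right) 19\right)}{41} \left(-1\right) = \left(- \frac{282}{41}\right) \left(-19\right) \left(-1\right) = \frac{5358}{41} \left(-1\right) = - \frac{5358}{41}$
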